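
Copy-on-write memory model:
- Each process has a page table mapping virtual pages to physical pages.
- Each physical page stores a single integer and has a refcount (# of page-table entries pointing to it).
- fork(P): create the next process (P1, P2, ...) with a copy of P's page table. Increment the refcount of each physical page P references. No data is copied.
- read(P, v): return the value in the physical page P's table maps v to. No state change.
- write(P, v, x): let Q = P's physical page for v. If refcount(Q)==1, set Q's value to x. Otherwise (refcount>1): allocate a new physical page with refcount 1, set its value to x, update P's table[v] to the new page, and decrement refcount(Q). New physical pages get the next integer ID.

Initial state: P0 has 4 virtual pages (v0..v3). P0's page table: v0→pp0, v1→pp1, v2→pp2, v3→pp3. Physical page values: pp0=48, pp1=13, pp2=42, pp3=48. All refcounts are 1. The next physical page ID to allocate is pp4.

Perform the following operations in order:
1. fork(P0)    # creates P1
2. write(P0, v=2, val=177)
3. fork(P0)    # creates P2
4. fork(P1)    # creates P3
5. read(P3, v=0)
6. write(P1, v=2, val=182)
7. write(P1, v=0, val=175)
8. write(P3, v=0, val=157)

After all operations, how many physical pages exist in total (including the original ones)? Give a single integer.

Op 1: fork(P0) -> P1. 4 ppages; refcounts: pp0:2 pp1:2 pp2:2 pp3:2
Op 2: write(P0, v2, 177). refcount(pp2)=2>1 -> COPY to pp4. 5 ppages; refcounts: pp0:2 pp1:2 pp2:1 pp3:2 pp4:1
Op 3: fork(P0) -> P2. 5 ppages; refcounts: pp0:3 pp1:3 pp2:1 pp3:3 pp4:2
Op 4: fork(P1) -> P3. 5 ppages; refcounts: pp0:4 pp1:4 pp2:2 pp3:4 pp4:2
Op 5: read(P3, v0) -> 48. No state change.
Op 6: write(P1, v2, 182). refcount(pp2)=2>1 -> COPY to pp5. 6 ppages; refcounts: pp0:4 pp1:4 pp2:1 pp3:4 pp4:2 pp5:1
Op 7: write(P1, v0, 175). refcount(pp0)=4>1 -> COPY to pp6. 7 ppages; refcounts: pp0:3 pp1:4 pp2:1 pp3:4 pp4:2 pp5:1 pp6:1
Op 8: write(P3, v0, 157). refcount(pp0)=3>1 -> COPY to pp7. 8 ppages; refcounts: pp0:2 pp1:4 pp2:1 pp3:4 pp4:2 pp5:1 pp6:1 pp7:1

Answer: 8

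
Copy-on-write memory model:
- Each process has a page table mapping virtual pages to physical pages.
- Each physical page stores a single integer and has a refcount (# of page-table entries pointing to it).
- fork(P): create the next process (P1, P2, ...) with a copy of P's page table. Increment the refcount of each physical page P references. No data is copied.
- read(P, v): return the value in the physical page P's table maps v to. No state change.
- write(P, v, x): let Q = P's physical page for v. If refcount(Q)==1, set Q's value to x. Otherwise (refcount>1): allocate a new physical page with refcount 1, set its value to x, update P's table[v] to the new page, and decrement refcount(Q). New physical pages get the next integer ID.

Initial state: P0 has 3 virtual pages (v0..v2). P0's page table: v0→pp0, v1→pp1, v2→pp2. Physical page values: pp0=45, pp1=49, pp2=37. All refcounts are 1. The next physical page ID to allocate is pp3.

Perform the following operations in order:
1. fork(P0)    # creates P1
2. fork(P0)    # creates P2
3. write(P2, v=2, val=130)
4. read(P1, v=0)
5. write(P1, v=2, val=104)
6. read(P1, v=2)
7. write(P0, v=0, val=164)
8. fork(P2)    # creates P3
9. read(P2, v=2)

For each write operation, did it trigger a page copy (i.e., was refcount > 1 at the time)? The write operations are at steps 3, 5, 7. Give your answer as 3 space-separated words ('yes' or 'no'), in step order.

Op 1: fork(P0) -> P1. 3 ppages; refcounts: pp0:2 pp1:2 pp2:2
Op 2: fork(P0) -> P2. 3 ppages; refcounts: pp0:3 pp1:3 pp2:3
Op 3: write(P2, v2, 130). refcount(pp2)=3>1 -> COPY to pp3. 4 ppages; refcounts: pp0:3 pp1:3 pp2:2 pp3:1
Op 4: read(P1, v0) -> 45. No state change.
Op 5: write(P1, v2, 104). refcount(pp2)=2>1 -> COPY to pp4. 5 ppages; refcounts: pp0:3 pp1:3 pp2:1 pp3:1 pp4:1
Op 6: read(P1, v2) -> 104. No state change.
Op 7: write(P0, v0, 164). refcount(pp0)=3>1 -> COPY to pp5. 6 ppages; refcounts: pp0:2 pp1:3 pp2:1 pp3:1 pp4:1 pp5:1
Op 8: fork(P2) -> P3. 6 ppages; refcounts: pp0:3 pp1:4 pp2:1 pp3:2 pp4:1 pp5:1
Op 9: read(P2, v2) -> 130. No state change.

yes yes yes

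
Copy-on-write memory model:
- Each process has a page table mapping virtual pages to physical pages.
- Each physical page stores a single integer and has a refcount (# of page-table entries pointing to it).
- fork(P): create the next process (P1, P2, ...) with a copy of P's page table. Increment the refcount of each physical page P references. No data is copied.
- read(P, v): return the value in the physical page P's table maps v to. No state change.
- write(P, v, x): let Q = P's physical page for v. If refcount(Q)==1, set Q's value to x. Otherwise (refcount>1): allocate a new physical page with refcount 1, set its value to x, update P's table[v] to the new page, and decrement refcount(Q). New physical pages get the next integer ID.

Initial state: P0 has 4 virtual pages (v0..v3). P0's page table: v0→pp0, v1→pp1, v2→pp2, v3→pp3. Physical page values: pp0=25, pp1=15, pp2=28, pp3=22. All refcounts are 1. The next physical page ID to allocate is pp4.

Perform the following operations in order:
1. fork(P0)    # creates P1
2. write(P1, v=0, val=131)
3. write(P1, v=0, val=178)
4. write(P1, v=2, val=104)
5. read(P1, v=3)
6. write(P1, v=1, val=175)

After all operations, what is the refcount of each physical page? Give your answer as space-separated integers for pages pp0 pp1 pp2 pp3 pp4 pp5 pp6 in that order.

Answer: 1 1 1 2 1 1 1

Derivation:
Op 1: fork(P0) -> P1. 4 ppages; refcounts: pp0:2 pp1:2 pp2:2 pp3:2
Op 2: write(P1, v0, 131). refcount(pp0)=2>1 -> COPY to pp4. 5 ppages; refcounts: pp0:1 pp1:2 pp2:2 pp3:2 pp4:1
Op 3: write(P1, v0, 178). refcount(pp4)=1 -> write in place. 5 ppages; refcounts: pp0:1 pp1:2 pp2:2 pp3:2 pp4:1
Op 4: write(P1, v2, 104). refcount(pp2)=2>1 -> COPY to pp5. 6 ppages; refcounts: pp0:1 pp1:2 pp2:1 pp3:2 pp4:1 pp5:1
Op 5: read(P1, v3) -> 22. No state change.
Op 6: write(P1, v1, 175). refcount(pp1)=2>1 -> COPY to pp6. 7 ppages; refcounts: pp0:1 pp1:1 pp2:1 pp3:2 pp4:1 pp5:1 pp6:1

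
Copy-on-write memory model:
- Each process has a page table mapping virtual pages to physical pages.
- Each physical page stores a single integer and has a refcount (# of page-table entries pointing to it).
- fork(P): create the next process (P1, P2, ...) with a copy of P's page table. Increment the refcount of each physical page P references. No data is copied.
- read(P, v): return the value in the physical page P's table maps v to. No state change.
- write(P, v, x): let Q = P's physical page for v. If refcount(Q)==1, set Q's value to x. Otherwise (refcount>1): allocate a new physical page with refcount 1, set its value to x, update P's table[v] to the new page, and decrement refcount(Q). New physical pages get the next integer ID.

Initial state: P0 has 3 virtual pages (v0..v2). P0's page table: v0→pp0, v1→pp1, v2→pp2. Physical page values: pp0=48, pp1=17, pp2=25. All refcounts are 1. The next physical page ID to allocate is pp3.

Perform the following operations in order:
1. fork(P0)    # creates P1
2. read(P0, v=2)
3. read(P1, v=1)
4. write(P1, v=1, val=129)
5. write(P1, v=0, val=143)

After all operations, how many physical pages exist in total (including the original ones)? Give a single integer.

Answer: 5

Derivation:
Op 1: fork(P0) -> P1. 3 ppages; refcounts: pp0:2 pp1:2 pp2:2
Op 2: read(P0, v2) -> 25. No state change.
Op 3: read(P1, v1) -> 17. No state change.
Op 4: write(P1, v1, 129). refcount(pp1)=2>1 -> COPY to pp3. 4 ppages; refcounts: pp0:2 pp1:1 pp2:2 pp3:1
Op 5: write(P1, v0, 143). refcount(pp0)=2>1 -> COPY to pp4. 5 ppages; refcounts: pp0:1 pp1:1 pp2:2 pp3:1 pp4:1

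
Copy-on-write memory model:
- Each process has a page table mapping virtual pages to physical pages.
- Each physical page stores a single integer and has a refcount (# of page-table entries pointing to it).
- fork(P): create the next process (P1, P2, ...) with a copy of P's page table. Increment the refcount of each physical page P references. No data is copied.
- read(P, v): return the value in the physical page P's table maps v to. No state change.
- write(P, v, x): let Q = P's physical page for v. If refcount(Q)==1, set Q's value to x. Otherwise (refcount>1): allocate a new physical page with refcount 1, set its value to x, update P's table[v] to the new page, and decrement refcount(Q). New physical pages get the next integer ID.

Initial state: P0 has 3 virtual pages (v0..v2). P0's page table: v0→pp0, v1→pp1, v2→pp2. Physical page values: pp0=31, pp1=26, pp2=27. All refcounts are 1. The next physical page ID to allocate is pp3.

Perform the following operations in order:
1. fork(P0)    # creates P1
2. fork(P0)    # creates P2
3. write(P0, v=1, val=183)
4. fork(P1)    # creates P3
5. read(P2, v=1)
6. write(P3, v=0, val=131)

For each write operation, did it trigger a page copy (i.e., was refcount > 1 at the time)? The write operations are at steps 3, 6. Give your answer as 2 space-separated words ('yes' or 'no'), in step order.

Op 1: fork(P0) -> P1. 3 ppages; refcounts: pp0:2 pp1:2 pp2:2
Op 2: fork(P0) -> P2. 3 ppages; refcounts: pp0:3 pp1:3 pp2:3
Op 3: write(P0, v1, 183). refcount(pp1)=3>1 -> COPY to pp3. 4 ppages; refcounts: pp0:3 pp1:2 pp2:3 pp3:1
Op 4: fork(P1) -> P3. 4 ppages; refcounts: pp0:4 pp1:3 pp2:4 pp3:1
Op 5: read(P2, v1) -> 26. No state change.
Op 6: write(P3, v0, 131). refcount(pp0)=4>1 -> COPY to pp4. 5 ppages; refcounts: pp0:3 pp1:3 pp2:4 pp3:1 pp4:1

yes yes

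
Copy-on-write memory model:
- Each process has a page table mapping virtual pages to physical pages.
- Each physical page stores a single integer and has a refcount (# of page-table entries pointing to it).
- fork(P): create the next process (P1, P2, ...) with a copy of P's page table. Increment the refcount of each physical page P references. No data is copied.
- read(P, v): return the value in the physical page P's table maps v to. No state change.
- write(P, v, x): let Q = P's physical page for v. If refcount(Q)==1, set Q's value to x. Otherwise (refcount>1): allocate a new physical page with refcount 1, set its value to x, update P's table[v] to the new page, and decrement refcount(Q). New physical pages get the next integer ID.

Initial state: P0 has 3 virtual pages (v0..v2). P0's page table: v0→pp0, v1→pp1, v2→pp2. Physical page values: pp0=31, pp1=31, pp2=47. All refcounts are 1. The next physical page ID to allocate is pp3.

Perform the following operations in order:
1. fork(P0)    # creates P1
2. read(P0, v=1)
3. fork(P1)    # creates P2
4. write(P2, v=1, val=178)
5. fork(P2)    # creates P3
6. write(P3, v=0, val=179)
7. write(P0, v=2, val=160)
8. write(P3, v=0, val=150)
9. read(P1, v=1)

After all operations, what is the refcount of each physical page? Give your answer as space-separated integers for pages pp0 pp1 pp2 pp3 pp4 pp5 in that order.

Answer: 3 2 3 2 1 1

Derivation:
Op 1: fork(P0) -> P1. 3 ppages; refcounts: pp0:2 pp1:2 pp2:2
Op 2: read(P0, v1) -> 31. No state change.
Op 3: fork(P1) -> P2. 3 ppages; refcounts: pp0:3 pp1:3 pp2:3
Op 4: write(P2, v1, 178). refcount(pp1)=3>1 -> COPY to pp3. 4 ppages; refcounts: pp0:3 pp1:2 pp2:3 pp3:1
Op 5: fork(P2) -> P3. 4 ppages; refcounts: pp0:4 pp1:2 pp2:4 pp3:2
Op 6: write(P3, v0, 179). refcount(pp0)=4>1 -> COPY to pp4. 5 ppages; refcounts: pp0:3 pp1:2 pp2:4 pp3:2 pp4:1
Op 7: write(P0, v2, 160). refcount(pp2)=4>1 -> COPY to pp5. 6 ppages; refcounts: pp0:3 pp1:2 pp2:3 pp3:2 pp4:1 pp5:1
Op 8: write(P3, v0, 150). refcount(pp4)=1 -> write in place. 6 ppages; refcounts: pp0:3 pp1:2 pp2:3 pp3:2 pp4:1 pp5:1
Op 9: read(P1, v1) -> 31. No state change.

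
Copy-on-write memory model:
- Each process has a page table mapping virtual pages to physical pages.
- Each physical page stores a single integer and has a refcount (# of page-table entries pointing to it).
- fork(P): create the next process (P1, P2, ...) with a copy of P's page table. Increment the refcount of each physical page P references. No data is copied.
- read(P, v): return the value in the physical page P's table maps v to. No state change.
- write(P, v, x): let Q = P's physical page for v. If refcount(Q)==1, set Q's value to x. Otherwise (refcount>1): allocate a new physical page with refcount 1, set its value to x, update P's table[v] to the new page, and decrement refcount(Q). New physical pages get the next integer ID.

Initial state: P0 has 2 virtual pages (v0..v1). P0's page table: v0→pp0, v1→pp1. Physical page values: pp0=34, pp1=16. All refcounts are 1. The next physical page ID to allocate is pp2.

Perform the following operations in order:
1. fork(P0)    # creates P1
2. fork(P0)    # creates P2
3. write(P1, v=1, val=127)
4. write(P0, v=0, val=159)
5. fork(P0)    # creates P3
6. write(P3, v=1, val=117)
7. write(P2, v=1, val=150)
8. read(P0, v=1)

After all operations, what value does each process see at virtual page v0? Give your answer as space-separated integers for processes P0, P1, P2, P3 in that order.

Op 1: fork(P0) -> P1. 2 ppages; refcounts: pp0:2 pp1:2
Op 2: fork(P0) -> P2. 2 ppages; refcounts: pp0:3 pp1:3
Op 3: write(P1, v1, 127). refcount(pp1)=3>1 -> COPY to pp2. 3 ppages; refcounts: pp0:3 pp1:2 pp2:1
Op 4: write(P0, v0, 159). refcount(pp0)=3>1 -> COPY to pp3. 4 ppages; refcounts: pp0:2 pp1:2 pp2:1 pp3:1
Op 5: fork(P0) -> P3. 4 ppages; refcounts: pp0:2 pp1:3 pp2:1 pp3:2
Op 6: write(P3, v1, 117). refcount(pp1)=3>1 -> COPY to pp4. 5 ppages; refcounts: pp0:2 pp1:2 pp2:1 pp3:2 pp4:1
Op 7: write(P2, v1, 150). refcount(pp1)=2>1 -> COPY to pp5. 6 ppages; refcounts: pp0:2 pp1:1 pp2:1 pp3:2 pp4:1 pp5:1
Op 8: read(P0, v1) -> 16. No state change.
P0: v0 -> pp3 = 159
P1: v0 -> pp0 = 34
P2: v0 -> pp0 = 34
P3: v0 -> pp3 = 159

Answer: 159 34 34 159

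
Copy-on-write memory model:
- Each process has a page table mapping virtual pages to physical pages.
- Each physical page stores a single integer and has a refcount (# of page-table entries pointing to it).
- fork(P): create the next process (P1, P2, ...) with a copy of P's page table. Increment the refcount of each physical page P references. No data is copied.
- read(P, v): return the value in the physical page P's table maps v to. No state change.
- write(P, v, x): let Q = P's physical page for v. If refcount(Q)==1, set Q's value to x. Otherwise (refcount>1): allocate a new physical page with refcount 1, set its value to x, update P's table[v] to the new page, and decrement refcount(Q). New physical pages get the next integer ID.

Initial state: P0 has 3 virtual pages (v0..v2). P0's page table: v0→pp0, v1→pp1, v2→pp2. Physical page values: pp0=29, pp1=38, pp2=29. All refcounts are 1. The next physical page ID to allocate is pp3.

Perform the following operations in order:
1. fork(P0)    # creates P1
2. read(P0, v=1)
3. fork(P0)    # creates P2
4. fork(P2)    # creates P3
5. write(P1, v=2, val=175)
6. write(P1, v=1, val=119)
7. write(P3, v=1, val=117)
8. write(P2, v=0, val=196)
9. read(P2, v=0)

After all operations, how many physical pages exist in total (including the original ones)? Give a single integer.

Answer: 7

Derivation:
Op 1: fork(P0) -> P1. 3 ppages; refcounts: pp0:2 pp1:2 pp2:2
Op 2: read(P0, v1) -> 38. No state change.
Op 3: fork(P0) -> P2. 3 ppages; refcounts: pp0:3 pp1:3 pp2:3
Op 4: fork(P2) -> P3. 3 ppages; refcounts: pp0:4 pp1:4 pp2:4
Op 5: write(P1, v2, 175). refcount(pp2)=4>1 -> COPY to pp3. 4 ppages; refcounts: pp0:4 pp1:4 pp2:3 pp3:1
Op 6: write(P1, v1, 119). refcount(pp1)=4>1 -> COPY to pp4. 5 ppages; refcounts: pp0:4 pp1:3 pp2:3 pp3:1 pp4:1
Op 7: write(P3, v1, 117). refcount(pp1)=3>1 -> COPY to pp5. 6 ppages; refcounts: pp0:4 pp1:2 pp2:3 pp3:1 pp4:1 pp5:1
Op 8: write(P2, v0, 196). refcount(pp0)=4>1 -> COPY to pp6. 7 ppages; refcounts: pp0:3 pp1:2 pp2:3 pp3:1 pp4:1 pp5:1 pp6:1
Op 9: read(P2, v0) -> 196. No state change.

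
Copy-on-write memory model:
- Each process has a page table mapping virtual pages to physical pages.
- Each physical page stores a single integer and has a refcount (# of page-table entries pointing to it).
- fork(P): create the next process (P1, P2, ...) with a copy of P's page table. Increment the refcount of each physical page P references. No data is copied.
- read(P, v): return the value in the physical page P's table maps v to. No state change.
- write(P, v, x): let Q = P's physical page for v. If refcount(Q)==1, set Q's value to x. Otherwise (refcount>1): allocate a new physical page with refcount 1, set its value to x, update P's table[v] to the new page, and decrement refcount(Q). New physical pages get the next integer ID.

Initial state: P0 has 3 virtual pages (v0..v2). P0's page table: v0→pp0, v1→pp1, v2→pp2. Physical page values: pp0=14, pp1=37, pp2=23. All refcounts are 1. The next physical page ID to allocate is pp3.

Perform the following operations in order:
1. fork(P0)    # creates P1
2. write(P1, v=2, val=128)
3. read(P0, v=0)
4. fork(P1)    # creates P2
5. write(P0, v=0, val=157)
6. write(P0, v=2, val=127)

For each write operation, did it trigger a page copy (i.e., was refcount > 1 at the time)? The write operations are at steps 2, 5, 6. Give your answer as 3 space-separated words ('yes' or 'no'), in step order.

Op 1: fork(P0) -> P1. 3 ppages; refcounts: pp0:2 pp1:2 pp2:2
Op 2: write(P1, v2, 128). refcount(pp2)=2>1 -> COPY to pp3. 4 ppages; refcounts: pp0:2 pp1:2 pp2:1 pp3:1
Op 3: read(P0, v0) -> 14. No state change.
Op 4: fork(P1) -> P2. 4 ppages; refcounts: pp0:3 pp1:3 pp2:1 pp3:2
Op 5: write(P0, v0, 157). refcount(pp0)=3>1 -> COPY to pp4. 5 ppages; refcounts: pp0:2 pp1:3 pp2:1 pp3:2 pp4:1
Op 6: write(P0, v2, 127). refcount(pp2)=1 -> write in place. 5 ppages; refcounts: pp0:2 pp1:3 pp2:1 pp3:2 pp4:1

yes yes no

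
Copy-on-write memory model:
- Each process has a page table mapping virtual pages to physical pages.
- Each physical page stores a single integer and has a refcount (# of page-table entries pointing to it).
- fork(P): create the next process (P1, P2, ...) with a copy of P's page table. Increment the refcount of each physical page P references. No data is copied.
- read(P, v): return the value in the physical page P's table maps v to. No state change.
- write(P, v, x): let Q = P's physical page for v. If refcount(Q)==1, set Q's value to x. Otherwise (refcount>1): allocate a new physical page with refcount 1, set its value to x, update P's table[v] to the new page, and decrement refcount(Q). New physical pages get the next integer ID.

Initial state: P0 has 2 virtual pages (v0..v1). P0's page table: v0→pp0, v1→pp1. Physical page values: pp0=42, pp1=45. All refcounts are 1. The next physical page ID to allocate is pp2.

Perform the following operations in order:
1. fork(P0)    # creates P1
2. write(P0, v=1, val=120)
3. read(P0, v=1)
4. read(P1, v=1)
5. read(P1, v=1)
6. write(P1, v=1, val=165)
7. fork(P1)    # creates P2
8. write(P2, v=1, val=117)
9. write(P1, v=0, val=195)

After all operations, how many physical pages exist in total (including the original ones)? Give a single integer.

Op 1: fork(P0) -> P1. 2 ppages; refcounts: pp0:2 pp1:2
Op 2: write(P0, v1, 120). refcount(pp1)=2>1 -> COPY to pp2. 3 ppages; refcounts: pp0:2 pp1:1 pp2:1
Op 3: read(P0, v1) -> 120. No state change.
Op 4: read(P1, v1) -> 45. No state change.
Op 5: read(P1, v1) -> 45. No state change.
Op 6: write(P1, v1, 165). refcount(pp1)=1 -> write in place. 3 ppages; refcounts: pp0:2 pp1:1 pp2:1
Op 7: fork(P1) -> P2. 3 ppages; refcounts: pp0:3 pp1:2 pp2:1
Op 8: write(P2, v1, 117). refcount(pp1)=2>1 -> COPY to pp3. 4 ppages; refcounts: pp0:3 pp1:1 pp2:1 pp3:1
Op 9: write(P1, v0, 195). refcount(pp0)=3>1 -> COPY to pp4. 5 ppages; refcounts: pp0:2 pp1:1 pp2:1 pp3:1 pp4:1

Answer: 5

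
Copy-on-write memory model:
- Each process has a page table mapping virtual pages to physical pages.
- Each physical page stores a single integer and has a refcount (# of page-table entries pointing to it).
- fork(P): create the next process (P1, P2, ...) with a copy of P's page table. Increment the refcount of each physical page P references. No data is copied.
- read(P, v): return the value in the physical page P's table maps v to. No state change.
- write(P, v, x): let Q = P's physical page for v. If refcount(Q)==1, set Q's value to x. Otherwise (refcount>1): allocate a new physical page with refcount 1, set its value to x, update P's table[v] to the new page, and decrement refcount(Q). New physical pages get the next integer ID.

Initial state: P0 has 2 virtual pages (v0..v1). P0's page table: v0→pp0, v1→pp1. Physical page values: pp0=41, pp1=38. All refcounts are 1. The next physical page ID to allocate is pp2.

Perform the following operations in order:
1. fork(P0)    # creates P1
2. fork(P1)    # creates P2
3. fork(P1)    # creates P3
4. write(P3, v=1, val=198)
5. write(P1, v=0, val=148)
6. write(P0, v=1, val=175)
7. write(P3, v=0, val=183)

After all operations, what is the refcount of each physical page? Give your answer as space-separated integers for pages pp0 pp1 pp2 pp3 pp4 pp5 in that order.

Op 1: fork(P0) -> P1. 2 ppages; refcounts: pp0:2 pp1:2
Op 2: fork(P1) -> P2. 2 ppages; refcounts: pp0:3 pp1:3
Op 3: fork(P1) -> P3. 2 ppages; refcounts: pp0:4 pp1:4
Op 4: write(P3, v1, 198). refcount(pp1)=4>1 -> COPY to pp2. 3 ppages; refcounts: pp0:4 pp1:3 pp2:1
Op 5: write(P1, v0, 148). refcount(pp0)=4>1 -> COPY to pp3. 4 ppages; refcounts: pp0:3 pp1:3 pp2:1 pp3:1
Op 6: write(P0, v1, 175). refcount(pp1)=3>1 -> COPY to pp4. 5 ppages; refcounts: pp0:3 pp1:2 pp2:1 pp3:1 pp4:1
Op 7: write(P3, v0, 183). refcount(pp0)=3>1 -> COPY to pp5. 6 ppages; refcounts: pp0:2 pp1:2 pp2:1 pp3:1 pp4:1 pp5:1

Answer: 2 2 1 1 1 1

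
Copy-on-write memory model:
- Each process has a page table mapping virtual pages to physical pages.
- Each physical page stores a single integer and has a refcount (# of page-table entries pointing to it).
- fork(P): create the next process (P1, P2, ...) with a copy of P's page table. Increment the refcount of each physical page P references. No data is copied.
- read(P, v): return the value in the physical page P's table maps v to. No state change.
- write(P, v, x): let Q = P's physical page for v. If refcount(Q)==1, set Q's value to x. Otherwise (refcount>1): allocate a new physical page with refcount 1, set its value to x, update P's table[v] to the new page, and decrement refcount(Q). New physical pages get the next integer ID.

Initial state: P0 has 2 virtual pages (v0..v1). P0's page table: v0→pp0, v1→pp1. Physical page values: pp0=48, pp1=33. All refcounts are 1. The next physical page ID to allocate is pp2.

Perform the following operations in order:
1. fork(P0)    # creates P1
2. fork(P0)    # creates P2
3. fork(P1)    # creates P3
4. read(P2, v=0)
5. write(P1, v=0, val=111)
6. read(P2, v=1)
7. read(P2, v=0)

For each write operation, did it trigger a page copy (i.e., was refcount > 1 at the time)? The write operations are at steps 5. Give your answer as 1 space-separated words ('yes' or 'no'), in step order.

Op 1: fork(P0) -> P1. 2 ppages; refcounts: pp0:2 pp1:2
Op 2: fork(P0) -> P2. 2 ppages; refcounts: pp0:3 pp1:3
Op 3: fork(P1) -> P3. 2 ppages; refcounts: pp0:4 pp1:4
Op 4: read(P2, v0) -> 48. No state change.
Op 5: write(P1, v0, 111). refcount(pp0)=4>1 -> COPY to pp2. 3 ppages; refcounts: pp0:3 pp1:4 pp2:1
Op 6: read(P2, v1) -> 33. No state change.
Op 7: read(P2, v0) -> 48. No state change.

yes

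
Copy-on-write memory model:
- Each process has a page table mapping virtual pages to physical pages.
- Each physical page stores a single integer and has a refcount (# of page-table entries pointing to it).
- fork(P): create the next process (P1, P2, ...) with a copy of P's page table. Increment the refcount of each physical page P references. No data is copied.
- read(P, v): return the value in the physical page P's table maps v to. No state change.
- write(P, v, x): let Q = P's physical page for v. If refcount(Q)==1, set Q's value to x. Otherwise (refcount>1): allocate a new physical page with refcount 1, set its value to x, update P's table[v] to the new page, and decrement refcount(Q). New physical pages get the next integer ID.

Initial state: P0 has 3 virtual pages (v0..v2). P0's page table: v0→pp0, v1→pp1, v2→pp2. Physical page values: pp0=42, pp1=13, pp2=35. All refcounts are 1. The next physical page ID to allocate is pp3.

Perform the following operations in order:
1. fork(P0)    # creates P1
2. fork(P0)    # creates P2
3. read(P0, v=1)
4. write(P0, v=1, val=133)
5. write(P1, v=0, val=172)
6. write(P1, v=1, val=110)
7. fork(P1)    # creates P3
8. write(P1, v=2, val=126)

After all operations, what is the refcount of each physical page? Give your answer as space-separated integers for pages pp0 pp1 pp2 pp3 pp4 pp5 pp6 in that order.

Op 1: fork(P0) -> P1. 3 ppages; refcounts: pp0:2 pp1:2 pp2:2
Op 2: fork(P0) -> P2. 3 ppages; refcounts: pp0:3 pp1:3 pp2:3
Op 3: read(P0, v1) -> 13. No state change.
Op 4: write(P0, v1, 133). refcount(pp1)=3>1 -> COPY to pp3. 4 ppages; refcounts: pp0:3 pp1:2 pp2:3 pp3:1
Op 5: write(P1, v0, 172). refcount(pp0)=3>1 -> COPY to pp4. 5 ppages; refcounts: pp0:2 pp1:2 pp2:3 pp3:1 pp4:1
Op 6: write(P1, v1, 110). refcount(pp1)=2>1 -> COPY to pp5. 6 ppages; refcounts: pp0:2 pp1:1 pp2:3 pp3:1 pp4:1 pp5:1
Op 7: fork(P1) -> P3. 6 ppages; refcounts: pp0:2 pp1:1 pp2:4 pp3:1 pp4:2 pp5:2
Op 8: write(P1, v2, 126). refcount(pp2)=4>1 -> COPY to pp6. 7 ppages; refcounts: pp0:2 pp1:1 pp2:3 pp3:1 pp4:2 pp5:2 pp6:1

Answer: 2 1 3 1 2 2 1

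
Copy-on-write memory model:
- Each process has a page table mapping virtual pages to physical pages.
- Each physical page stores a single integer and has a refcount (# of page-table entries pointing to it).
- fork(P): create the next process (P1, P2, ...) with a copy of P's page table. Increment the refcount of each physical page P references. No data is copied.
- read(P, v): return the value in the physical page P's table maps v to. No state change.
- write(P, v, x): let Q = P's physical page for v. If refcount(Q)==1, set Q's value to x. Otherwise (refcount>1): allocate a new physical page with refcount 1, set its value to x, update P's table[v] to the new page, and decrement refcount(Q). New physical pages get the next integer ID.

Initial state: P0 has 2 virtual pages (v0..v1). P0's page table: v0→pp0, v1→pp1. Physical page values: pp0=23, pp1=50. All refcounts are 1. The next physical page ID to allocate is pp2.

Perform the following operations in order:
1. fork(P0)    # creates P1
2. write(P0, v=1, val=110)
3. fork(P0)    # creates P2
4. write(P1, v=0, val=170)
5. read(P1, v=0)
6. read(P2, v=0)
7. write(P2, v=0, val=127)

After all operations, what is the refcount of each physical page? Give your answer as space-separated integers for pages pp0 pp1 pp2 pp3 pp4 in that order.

Op 1: fork(P0) -> P1. 2 ppages; refcounts: pp0:2 pp1:2
Op 2: write(P0, v1, 110). refcount(pp1)=2>1 -> COPY to pp2. 3 ppages; refcounts: pp0:2 pp1:1 pp2:1
Op 3: fork(P0) -> P2. 3 ppages; refcounts: pp0:3 pp1:1 pp2:2
Op 4: write(P1, v0, 170). refcount(pp0)=3>1 -> COPY to pp3. 4 ppages; refcounts: pp0:2 pp1:1 pp2:2 pp3:1
Op 5: read(P1, v0) -> 170. No state change.
Op 6: read(P2, v0) -> 23. No state change.
Op 7: write(P2, v0, 127). refcount(pp0)=2>1 -> COPY to pp4. 5 ppages; refcounts: pp0:1 pp1:1 pp2:2 pp3:1 pp4:1

Answer: 1 1 2 1 1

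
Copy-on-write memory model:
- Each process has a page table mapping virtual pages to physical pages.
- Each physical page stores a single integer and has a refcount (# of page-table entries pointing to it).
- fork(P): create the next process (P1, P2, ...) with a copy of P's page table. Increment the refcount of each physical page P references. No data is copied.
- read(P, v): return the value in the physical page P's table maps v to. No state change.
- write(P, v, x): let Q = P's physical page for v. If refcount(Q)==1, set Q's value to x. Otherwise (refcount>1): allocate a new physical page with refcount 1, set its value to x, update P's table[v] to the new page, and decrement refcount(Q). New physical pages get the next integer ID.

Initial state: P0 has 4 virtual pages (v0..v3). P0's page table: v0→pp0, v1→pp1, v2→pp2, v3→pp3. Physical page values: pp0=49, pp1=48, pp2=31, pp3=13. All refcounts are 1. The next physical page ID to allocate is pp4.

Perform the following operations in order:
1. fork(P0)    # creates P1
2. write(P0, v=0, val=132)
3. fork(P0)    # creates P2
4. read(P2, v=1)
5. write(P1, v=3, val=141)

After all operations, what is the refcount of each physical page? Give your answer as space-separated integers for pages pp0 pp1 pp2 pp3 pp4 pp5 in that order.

Answer: 1 3 3 2 2 1

Derivation:
Op 1: fork(P0) -> P1. 4 ppages; refcounts: pp0:2 pp1:2 pp2:2 pp3:2
Op 2: write(P0, v0, 132). refcount(pp0)=2>1 -> COPY to pp4. 5 ppages; refcounts: pp0:1 pp1:2 pp2:2 pp3:2 pp4:1
Op 3: fork(P0) -> P2. 5 ppages; refcounts: pp0:1 pp1:3 pp2:3 pp3:3 pp4:2
Op 4: read(P2, v1) -> 48. No state change.
Op 5: write(P1, v3, 141). refcount(pp3)=3>1 -> COPY to pp5. 6 ppages; refcounts: pp0:1 pp1:3 pp2:3 pp3:2 pp4:2 pp5:1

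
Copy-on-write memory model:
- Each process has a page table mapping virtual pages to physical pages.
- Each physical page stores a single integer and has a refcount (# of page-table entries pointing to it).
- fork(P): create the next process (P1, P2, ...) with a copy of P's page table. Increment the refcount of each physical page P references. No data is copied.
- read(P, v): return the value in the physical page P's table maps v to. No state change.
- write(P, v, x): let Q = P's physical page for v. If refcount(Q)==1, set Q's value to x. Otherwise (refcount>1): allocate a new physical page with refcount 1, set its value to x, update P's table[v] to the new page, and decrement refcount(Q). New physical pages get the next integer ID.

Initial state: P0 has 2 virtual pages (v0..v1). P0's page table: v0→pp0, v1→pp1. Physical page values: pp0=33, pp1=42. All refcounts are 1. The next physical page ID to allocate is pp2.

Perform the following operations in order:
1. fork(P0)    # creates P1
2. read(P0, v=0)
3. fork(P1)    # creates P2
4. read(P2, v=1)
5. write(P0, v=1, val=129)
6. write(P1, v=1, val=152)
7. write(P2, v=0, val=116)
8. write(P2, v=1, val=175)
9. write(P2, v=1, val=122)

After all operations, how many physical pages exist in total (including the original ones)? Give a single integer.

Answer: 5

Derivation:
Op 1: fork(P0) -> P1. 2 ppages; refcounts: pp0:2 pp1:2
Op 2: read(P0, v0) -> 33. No state change.
Op 3: fork(P1) -> P2. 2 ppages; refcounts: pp0:3 pp1:3
Op 4: read(P2, v1) -> 42. No state change.
Op 5: write(P0, v1, 129). refcount(pp1)=3>1 -> COPY to pp2. 3 ppages; refcounts: pp0:3 pp1:2 pp2:1
Op 6: write(P1, v1, 152). refcount(pp1)=2>1 -> COPY to pp3. 4 ppages; refcounts: pp0:3 pp1:1 pp2:1 pp3:1
Op 7: write(P2, v0, 116). refcount(pp0)=3>1 -> COPY to pp4. 5 ppages; refcounts: pp0:2 pp1:1 pp2:1 pp3:1 pp4:1
Op 8: write(P2, v1, 175). refcount(pp1)=1 -> write in place. 5 ppages; refcounts: pp0:2 pp1:1 pp2:1 pp3:1 pp4:1
Op 9: write(P2, v1, 122). refcount(pp1)=1 -> write in place. 5 ppages; refcounts: pp0:2 pp1:1 pp2:1 pp3:1 pp4:1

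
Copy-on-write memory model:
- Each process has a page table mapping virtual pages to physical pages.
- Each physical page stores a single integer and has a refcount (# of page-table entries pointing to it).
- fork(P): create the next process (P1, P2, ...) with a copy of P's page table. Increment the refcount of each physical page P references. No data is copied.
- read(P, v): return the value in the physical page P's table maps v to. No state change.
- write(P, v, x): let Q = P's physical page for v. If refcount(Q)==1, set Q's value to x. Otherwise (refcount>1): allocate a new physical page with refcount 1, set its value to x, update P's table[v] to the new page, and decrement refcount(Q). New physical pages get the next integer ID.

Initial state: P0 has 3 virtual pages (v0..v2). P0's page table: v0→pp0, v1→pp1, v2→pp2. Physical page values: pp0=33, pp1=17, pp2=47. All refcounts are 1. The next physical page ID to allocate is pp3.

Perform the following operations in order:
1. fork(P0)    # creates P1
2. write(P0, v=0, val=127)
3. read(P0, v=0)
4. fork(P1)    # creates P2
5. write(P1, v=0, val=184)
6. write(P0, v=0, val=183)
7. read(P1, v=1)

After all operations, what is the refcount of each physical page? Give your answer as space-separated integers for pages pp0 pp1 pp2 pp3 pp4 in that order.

Answer: 1 3 3 1 1

Derivation:
Op 1: fork(P0) -> P1. 3 ppages; refcounts: pp0:2 pp1:2 pp2:2
Op 2: write(P0, v0, 127). refcount(pp0)=2>1 -> COPY to pp3. 4 ppages; refcounts: pp0:1 pp1:2 pp2:2 pp3:1
Op 3: read(P0, v0) -> 127. No state change.
Op 4: fork(P1) -> P2. 4 ppages; refcounts: pp0:2 pp1:3 pp2:3 pp3:1
Op 5: write(P1, v0, 184). refcount(pp0)=2>1 -> COPY to pp4. 5 ppages; refcounts: pp0:1 pp1:3 pp2:3 pp3:1 pp4:1
Op 6: write(P0, v0, 183). refcount(pp3)=1 -> write in place. 5 ppages; refcounts: pp0:1 pp1:3 pp2:3 pp3:1 pp4:1
Op 7: read(P1, v1) -> 17. No state change.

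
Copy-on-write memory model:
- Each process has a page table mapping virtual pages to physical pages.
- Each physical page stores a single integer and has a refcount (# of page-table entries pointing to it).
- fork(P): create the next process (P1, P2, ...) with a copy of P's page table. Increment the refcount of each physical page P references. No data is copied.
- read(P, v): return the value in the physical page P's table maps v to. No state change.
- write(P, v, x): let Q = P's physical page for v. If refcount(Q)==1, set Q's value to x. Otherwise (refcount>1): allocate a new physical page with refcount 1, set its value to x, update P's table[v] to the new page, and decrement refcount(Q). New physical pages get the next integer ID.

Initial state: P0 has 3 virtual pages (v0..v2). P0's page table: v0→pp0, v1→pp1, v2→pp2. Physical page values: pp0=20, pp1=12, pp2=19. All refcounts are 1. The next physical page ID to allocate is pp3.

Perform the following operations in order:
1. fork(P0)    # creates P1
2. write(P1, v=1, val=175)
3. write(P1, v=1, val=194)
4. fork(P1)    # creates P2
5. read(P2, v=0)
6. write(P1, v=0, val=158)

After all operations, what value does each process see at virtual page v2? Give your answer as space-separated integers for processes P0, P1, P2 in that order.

Op 1: fork(P0) -> P1. 3 ppages; refcounts: pp0:2 pp1:2 pp2:2
Op 2: write(P1, v1, 175). refcount(pp1)=2>1 -> COPY to pp3. 4 ppages; refcounts: pp0:2 pp1:1 pp2:2 pp3:1
Op 3: write(P1, v1, 194). refcount(pp3)=1 -> write in place. 4 ppages; refcounts: pp0:2 pp1:1 pp2:2 pp3:1
Op 4: fork(P1) -> P2. 4 ppages; refcounts: pp0:3 pp1:1 pp2:3 pp3:2
Op 5: read(P2, v0) -> 20. No state change.
Op 6: write(P1, v0, 158). refcount(pp0)=3>1 -> COPY to pp4. 5 ppages; refcounts: pp0:2 pp1:1 pp2:3 pp3:2 pp4:1
P0: v2 -> pp2 = 19
P1: v2 -> pp2 = 19
P2: v2 -> pp2 = 19

Answer: 19 19 19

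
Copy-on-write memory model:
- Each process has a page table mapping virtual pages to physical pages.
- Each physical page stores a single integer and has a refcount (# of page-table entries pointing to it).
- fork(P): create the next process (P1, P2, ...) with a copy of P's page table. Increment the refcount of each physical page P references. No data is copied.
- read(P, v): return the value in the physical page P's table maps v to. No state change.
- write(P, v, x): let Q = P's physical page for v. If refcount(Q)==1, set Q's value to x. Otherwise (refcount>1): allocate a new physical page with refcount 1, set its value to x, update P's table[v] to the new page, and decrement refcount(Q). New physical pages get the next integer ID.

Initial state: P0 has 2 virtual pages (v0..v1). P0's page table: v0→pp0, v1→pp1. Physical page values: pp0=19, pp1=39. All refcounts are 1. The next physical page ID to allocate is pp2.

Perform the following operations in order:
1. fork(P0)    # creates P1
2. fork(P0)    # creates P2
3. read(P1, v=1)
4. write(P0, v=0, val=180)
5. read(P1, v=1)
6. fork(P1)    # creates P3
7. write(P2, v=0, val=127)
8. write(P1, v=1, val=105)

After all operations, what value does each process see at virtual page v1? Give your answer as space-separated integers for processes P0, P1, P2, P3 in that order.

Answer: 39 105 39 39

Derivation:
Op 1: fork(P0) -> P1. 2 ppages; refcounts: pp0:2 pp1:2
Op 2: fork(P0) -> P2. 2 ppages; refcounts: pp0:3 pp1:3
Op 3: read(P1, v1) -> 39. No state change.
Op 4: write(P0, v0, 180). refcount(pp0)=3>1 -> COPY to pp2. 3 ppages; refcounts: pp0:2 pp1:3 pp2:1
Op 5: read(P1, v1) -> 39. No state change.
Op 6: fork(P1) -> P3. 3 ppages; refcounts: pp0:3 pp1:4 pp2:1
Op 7: write(P2, v0, 127). refcount(pp0)=3>1 -> COPY to pp3. 4 ppages; refcounts: pp0:2 pp1:4 pp2:1 pp3:1
Op 8: write(P1, v1, 105). refcount(pp1)=4>1 -> COPY to pp4. 5 ppages; refcounts: pp0:2 pp1:3 pp2:1 pp3:1 pp4:1
P0: v1 -> pp1 = 39
P1: v1 -> pp4 = 105
P2: v1 -> pp1 = 39
P3: v1 -> pp1 = 39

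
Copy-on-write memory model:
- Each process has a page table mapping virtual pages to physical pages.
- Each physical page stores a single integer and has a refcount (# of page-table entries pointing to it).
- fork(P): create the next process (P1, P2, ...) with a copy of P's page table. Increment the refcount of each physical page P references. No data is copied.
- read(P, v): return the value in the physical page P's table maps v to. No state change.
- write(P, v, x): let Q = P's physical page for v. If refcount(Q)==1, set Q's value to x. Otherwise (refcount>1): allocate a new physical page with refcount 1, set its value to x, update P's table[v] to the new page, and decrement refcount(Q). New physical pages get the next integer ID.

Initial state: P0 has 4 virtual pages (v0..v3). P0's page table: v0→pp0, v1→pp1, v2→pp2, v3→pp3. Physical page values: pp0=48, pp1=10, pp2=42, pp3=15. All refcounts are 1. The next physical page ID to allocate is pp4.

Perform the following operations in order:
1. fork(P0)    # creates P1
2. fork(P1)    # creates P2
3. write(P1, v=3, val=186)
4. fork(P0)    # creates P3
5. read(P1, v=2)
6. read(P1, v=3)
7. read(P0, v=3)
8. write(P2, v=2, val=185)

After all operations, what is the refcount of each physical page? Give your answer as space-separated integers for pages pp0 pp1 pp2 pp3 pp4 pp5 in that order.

Op 1: fork(P0) -> P1. 4 ppages; refcounts: pp0:2 pp1:2 pp2:2 pp3:2
Op 2: fork(P1) -> P2. 4 ppages; refcounts: pp0:3 pp1:3 pp2:3 pp3:3
Op 3: write(P1, v3, 186). refcount(pp3)=3>1 -> COPY to pp4. 5 ppages; refcounts: pp0:3 pp1:3 pp2:3 pp3:2 pp4:1
Op 4: fork(P0) -> P3. 5 ppages; refcounts: pp0:4 pp1:4 pp2:4 pp3:3 pp4:1
Op 5: read(P1, v2) -> 42. No state change.
Op 6: read(P1, v3) -> 186. No state change.
Op 7: read(P0, v3) -> 15. No state change.
Op 8: write(P2, v2, 185). refcount(pp2)=4>1 -> COPY to pp5. 6 ppages; refcounts: pp0:4 pp1:4 pp2:3 pp3:3 pp4:1 pp5:1

Answer: 4 4 3 3 1 1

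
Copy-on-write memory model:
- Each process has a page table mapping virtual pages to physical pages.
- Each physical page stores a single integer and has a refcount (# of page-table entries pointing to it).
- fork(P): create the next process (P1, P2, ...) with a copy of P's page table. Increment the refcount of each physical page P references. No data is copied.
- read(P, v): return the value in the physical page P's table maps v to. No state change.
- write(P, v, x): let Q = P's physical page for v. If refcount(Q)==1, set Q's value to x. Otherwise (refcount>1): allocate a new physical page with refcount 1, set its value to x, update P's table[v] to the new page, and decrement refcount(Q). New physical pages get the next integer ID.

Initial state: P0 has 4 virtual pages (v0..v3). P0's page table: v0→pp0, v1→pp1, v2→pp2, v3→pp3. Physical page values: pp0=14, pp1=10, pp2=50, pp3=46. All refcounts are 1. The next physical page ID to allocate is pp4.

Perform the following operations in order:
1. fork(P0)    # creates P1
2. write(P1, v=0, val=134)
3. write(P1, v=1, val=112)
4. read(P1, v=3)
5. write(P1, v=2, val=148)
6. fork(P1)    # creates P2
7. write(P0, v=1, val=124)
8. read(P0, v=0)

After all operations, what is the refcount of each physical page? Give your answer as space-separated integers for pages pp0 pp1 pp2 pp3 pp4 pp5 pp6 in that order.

Op 1: fork(P0) -> P1. 4 ppages; refcounts: pp0:2 pp1:2 pp2:2 pp3:2
Op 2: write(P1, v0, 134). refcount(pp0)=2>1 -> COPY to pp4. 5 ppages; refcounts: pp0:1 pp1:2 pp2:2 pp3:2 pp4:1
Op 3: write(P1, v1, 112). refcount(pp1)=2>1 -> COPY to pp5. 6 ppages; refcounts: pp0:1 pp1:1 pp2:2 pp3:2 pp4:1 pp5:1
Op 4: read(P1, v3) -> 46. No state change.
Op 5: write(P1, v2, 148). refcount(pp2)=2>1 -> COPY to pp6. 7 ppages; refcounts: pp0:1 pp1:1 pp2:1 pp3:2 pp4:1 pp5:1 pp6:1
Op 6: fork(P1) -> P2. 7 ppages; refcounts: pp0:1 pp1:1 pp2:1 pp3:3 pp4:2 pp5:2 pp6:2
Op 7: write(P0, v1, 124). refcount(pp1)=1 -> write in place. 7 ppages; refcounts: pp0:1 pp1:1 pp2:1 pp3:3 pp4:2 pp5:2 pp6:2
Op 8: read(P0, v0) -> 14. No state change.

Answer: 1 1 1 3 2 2 2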